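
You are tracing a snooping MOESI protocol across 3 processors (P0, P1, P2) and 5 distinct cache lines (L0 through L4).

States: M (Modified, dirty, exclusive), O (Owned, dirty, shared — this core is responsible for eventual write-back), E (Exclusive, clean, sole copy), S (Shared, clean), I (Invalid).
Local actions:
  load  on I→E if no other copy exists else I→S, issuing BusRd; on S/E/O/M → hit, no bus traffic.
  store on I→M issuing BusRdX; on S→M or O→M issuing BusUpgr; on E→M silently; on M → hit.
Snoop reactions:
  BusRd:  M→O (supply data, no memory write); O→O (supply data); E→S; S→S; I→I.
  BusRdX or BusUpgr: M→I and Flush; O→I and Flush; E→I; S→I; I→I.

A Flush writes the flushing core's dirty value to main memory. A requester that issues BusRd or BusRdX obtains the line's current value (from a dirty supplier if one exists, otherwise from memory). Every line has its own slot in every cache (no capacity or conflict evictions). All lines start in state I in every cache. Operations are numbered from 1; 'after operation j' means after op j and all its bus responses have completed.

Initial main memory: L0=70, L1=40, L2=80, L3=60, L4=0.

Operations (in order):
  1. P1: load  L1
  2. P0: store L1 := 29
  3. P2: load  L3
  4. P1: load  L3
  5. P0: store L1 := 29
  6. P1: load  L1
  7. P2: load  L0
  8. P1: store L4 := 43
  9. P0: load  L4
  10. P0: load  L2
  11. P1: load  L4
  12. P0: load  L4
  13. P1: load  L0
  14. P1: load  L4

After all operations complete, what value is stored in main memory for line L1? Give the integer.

1. P1: load  L1  bus=[BusRd]  L1: P0=I P1=E P2=I  mem[L1]=40
2. P0: store L1 := 29  bus=[BusRdX]  L1: P0=M P1=I P2=I  mem[L1]=40
3. P2: load  L3  bus=[BusRd]  L3: P0=I P1=I P2=E  mem[L3]=60
4. P1: load  L3  bus=[BusRd]  L3: P0=I P1=S P2=S  mem[L3]=60
5. P0: store L1 := 29  bus=[-]  L1: P0=M P1=I P2=I  mem[L1]=40
6. P1: load  L1  bus=[BusRd]  L1: P0=O P1=S P2=I  mem[L1]=40
7. P2: load  L0  bus=[BusRd]  L0: P0=I P1=I P2=E  mem[L0]=70
8. P1: store L4 := 43  bus=[BusRdX]  L4: P0=I P1=M P2=I  mem[L4]=0
9. P0: load  L4  bus=[BusRd]  L4: P0=S P1=O P2=I  mem[L4]=0
10. P0: load  L2  bus=[BusRd]  L2: P0=E P1=I P2=I  mem[L2]=80
11. P1: load  L4  bus=[-]  L4: P0=S P1=O P2=I  mem[L4]=0
12. P0: load  L4  bus=[-]  L4: P0=S P1=O P2=I  mem[L4]=0
13. P1: load  L0  bus=[BusRd]  L0: P0=I P1=S P2=S  mem[L0]=70
14. P1: load  L4  bus=[-]  L4: P0=S P1=O P2=I  mem[L4]=0

memory[L1] = 40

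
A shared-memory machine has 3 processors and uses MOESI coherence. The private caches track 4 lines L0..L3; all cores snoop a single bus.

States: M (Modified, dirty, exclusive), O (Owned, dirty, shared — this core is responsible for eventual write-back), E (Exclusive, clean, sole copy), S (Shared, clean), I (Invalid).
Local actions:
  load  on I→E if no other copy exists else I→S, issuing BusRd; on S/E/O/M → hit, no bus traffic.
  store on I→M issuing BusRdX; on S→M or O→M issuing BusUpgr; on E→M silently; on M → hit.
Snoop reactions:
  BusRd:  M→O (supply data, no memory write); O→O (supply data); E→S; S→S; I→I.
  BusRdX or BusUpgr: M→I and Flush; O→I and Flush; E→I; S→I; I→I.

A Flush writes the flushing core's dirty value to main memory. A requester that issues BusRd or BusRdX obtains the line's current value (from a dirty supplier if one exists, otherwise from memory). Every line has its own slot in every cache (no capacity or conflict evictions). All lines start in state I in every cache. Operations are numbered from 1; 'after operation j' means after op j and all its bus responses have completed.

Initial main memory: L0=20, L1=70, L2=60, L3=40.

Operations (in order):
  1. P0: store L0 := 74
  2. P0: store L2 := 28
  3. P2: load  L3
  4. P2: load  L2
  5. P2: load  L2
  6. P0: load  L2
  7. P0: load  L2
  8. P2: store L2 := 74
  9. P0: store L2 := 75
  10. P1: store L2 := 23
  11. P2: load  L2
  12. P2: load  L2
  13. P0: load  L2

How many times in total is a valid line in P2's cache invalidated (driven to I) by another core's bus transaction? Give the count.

invalidations = 1

  op1 P0: store L0 := 74 → M/I/I on L0; bus BusRdX; mem=20
  op2 P0: store L2 := 28 → M/I/I on L2; bus BusRdX; mem=60
  op3 P2: load  L3 → I/I/E on L3; bus BusRd; mem=40
  op4 P2: load  L2 → O/I/S on L2; bus BusRd; mem=60
  op5 P2: load  L2 → O/I/S on L2; bus (none); mem=60
  op6 P0: load  L2 → O/I/S on L2; bus (none); mem=60
  op7 P0: load  L2 → O/I/S on L2; bus (none); mem=60
  op8 P2: store L2 := 74 → I/I/M on L2; bus BusUpgr Flush; mem=28
  op9 P0: store L2 := 75 → M/I/I on L2; bus BusRdX Flush; mem=74
  op10 P1: store L2 := 23 → I/M/I on L2; bus BusRdX Flush; mem=75
  op11 P2: load  L2 → I/O/S on L2; bus BusRd; mem=75
  op12 P2: load  L2 → I/O/S on L2; bus (none); mem=75
  op13 P0: load  L2 → S/O/S on L2; bus BusRd; mem=75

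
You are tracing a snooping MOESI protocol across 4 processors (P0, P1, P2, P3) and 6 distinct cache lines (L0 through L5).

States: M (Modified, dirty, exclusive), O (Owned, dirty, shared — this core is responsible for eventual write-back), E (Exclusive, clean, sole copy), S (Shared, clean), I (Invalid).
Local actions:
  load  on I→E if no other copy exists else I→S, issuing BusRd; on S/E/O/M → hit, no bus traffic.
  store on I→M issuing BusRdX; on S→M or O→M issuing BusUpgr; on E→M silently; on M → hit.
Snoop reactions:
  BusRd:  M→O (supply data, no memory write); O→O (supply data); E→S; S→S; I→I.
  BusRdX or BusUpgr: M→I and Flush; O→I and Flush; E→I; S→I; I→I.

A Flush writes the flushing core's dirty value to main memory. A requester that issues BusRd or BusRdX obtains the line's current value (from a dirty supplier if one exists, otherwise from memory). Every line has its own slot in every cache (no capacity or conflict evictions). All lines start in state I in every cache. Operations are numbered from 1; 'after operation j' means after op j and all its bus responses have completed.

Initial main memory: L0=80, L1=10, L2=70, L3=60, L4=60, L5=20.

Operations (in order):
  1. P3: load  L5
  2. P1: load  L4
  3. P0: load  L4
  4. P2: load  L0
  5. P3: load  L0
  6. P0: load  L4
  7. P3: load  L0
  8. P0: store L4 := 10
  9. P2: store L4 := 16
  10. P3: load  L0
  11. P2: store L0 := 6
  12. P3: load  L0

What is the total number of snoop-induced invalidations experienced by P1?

  op1 P3: load  L5 → I/I/I/E on L5; bus BusRd; mem=20
  op2 P1: load  L4 → I/E/I/I on L4; bus BusRd; mem=60
  op3 P0: load  L4 → S/S/I/I on L4; bus BusRd; mem=60
  op4 P2: load  L0 → I/I/E/I on L0; bus BusRd; mem=80
  op5 P3: load  L0 → I/I/S/S on L0; bus BusRd; mem=80
  op6 P0: load  L4 → S/S/I/I on L4; bus (none); mem=60
  op7 P3: load  L0 → I/I/S/S on L0; bus (none); mem=80
  op8 P0: store L4 := 10 → M/I/I/I on L4; bus BusUpgr; mem=60
  op9 P2: store L4 := 16 → I/I/M/I on L4; bus BusRdX Flush; mem=10
  op10 P3: load  L0 → I/I/S/S on L0; bus (none); mem=80
  op11 P2: store L0 := 6 → I/I/M/I on L0; bus BusUpgr; mem=80
  op12 P3: load  L0 → I/I/O/S on L0; bus BusRd; mem=80

invalidations = 1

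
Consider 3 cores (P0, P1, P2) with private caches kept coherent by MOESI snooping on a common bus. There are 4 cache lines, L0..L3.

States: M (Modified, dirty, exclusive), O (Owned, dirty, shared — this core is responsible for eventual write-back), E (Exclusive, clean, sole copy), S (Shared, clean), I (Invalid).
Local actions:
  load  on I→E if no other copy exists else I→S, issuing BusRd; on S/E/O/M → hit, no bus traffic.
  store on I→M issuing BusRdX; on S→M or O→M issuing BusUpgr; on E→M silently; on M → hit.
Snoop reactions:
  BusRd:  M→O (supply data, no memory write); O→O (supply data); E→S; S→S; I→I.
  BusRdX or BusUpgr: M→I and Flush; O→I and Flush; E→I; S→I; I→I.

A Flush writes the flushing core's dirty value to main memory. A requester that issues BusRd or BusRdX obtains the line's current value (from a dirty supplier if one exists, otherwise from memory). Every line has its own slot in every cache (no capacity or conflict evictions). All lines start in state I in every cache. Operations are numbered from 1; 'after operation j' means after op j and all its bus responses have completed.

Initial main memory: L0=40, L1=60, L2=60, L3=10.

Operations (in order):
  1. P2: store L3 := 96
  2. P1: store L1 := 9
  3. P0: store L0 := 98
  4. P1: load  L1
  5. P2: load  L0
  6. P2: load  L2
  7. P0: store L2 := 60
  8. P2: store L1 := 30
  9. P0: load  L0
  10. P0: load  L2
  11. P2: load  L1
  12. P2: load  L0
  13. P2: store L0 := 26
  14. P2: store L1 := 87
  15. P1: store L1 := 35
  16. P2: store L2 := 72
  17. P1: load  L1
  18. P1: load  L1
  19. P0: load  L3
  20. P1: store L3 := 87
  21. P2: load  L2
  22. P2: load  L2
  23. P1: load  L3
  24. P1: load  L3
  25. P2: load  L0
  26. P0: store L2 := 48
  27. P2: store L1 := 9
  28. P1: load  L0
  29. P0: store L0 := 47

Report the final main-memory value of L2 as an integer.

1. P2: store L3 := 96  bus=[BusRdX]  L3: P0=I P1=I P2=M  mem[L3]=10
2. P1: store L1 := 9  bus=[BusRdX]  L1: P0=I P1=M P2=I  mem[L1]=60
3. P0: store L0 := 98  bus=[BusRdX]  L0: P0=M P1=I P2=I  mem[L0]=40
4. P1: load  L1  bus=[-]  L1: P0=I P1=M P2=I  mem[L1]=60
5. P2: load  L0  bus=[BusRd]  L0: P0=O P1=I P2=S  mem[L0]=40
6. P2: load  L2  bus=[BusRd]  L2: P0=I P1=I P2=E  mem[L2]=60
7. P0: store L2 := 60  bus=[BusRdX]  L2: P0=M P1=I P2=I  mem[L2]=60
8. P2: store L1 := 30  bus=[BusRdX,Flush]  L1: P0=I P1=I P2=M  mem[L1]=9
9. P0: load  L0  bus=[-]  L0: P0=O P1=I P2=S  mem[L0]=40
10. P0: load  L2  bus=[-]  L2: P0=M P1=I P2=I  mem[L2]=60
11. P2: load  L1  bus=[-]  L1: P0=I P1=I P2=M  mem[L1]=9
12. P2: load  L0  bus=[-]  L0: P0=O P1=I P2=S  mem[L0]=40
13. P2: store L0 := 26  bus=[BusUpgr,Flush]  L0: P0=I P1=I P2=M  mem[L0]=98
14. P2: store L1 := 87  bus=[-]  L1: P0=I P1=I P2=M  mem[L1]=9
15. P1: store L1 := 35  bus=[BusRdX,Flush]  L1: P0=I P1=M P2=I  mem[L1]=87
16. P2: store L2 := 72  bus=[BusRdX,Flush]  L2: P0=I P1=I P2=M  mem[L2]=60
17. P1: load  L1  bus=[-]  L1: P0=I P1=M P2=I  mem[L1]=87
18. P1: load  L1  bus=[-]  L1: P0=I P1=M P2=I  mem[L1]=87
19. P0: load  L3  bus=[BusRd]  L3: P0=S P1=I P2=O  mem[L3]=10
20. P1: store L3 := 87  bus=[BusRdX,Flush]  L3: P0=I P1=M P2=I  mem[L3]=96
21. P2: load  L2  bus=[-]  L2: P0=I P1=I P2=M  mem[L2]=60
22. P2: load  L2  bus=[-]  L2: P0=I P1=I P2=M  mem[L2]=60
23. P1: load  L3  bus=[-]  L3: P0=I P1=M P2=I  mem[L3]=96
24. P1: load  L3  bus=[-]  L3: P0=I P1=M P2=I  mem[L3]=96
25. P2: load  L0  bus=[-]  L0: P0=I P1=I P2=M  mem[L0]=98
26. P0: store L2 := 48  bus=[BusRdX,Flush]  L2: P0=M P1=I P2=I  mem[L2]=72
27. P2: store L1 := 9  bus=[BusRdX,Flush]  L1: P0=I P1=I P2=M  mem[L1]=35
28. P1: load  L0  bus=[BusRd]  L0: P0=I P1=S P2=O  mem[L0]=98
29. P0: store L0 := 47  bus=[BusRdX,Flush]  L0: P0=M P1=I P2=I  mem[L0]=26

memory[L2] = 72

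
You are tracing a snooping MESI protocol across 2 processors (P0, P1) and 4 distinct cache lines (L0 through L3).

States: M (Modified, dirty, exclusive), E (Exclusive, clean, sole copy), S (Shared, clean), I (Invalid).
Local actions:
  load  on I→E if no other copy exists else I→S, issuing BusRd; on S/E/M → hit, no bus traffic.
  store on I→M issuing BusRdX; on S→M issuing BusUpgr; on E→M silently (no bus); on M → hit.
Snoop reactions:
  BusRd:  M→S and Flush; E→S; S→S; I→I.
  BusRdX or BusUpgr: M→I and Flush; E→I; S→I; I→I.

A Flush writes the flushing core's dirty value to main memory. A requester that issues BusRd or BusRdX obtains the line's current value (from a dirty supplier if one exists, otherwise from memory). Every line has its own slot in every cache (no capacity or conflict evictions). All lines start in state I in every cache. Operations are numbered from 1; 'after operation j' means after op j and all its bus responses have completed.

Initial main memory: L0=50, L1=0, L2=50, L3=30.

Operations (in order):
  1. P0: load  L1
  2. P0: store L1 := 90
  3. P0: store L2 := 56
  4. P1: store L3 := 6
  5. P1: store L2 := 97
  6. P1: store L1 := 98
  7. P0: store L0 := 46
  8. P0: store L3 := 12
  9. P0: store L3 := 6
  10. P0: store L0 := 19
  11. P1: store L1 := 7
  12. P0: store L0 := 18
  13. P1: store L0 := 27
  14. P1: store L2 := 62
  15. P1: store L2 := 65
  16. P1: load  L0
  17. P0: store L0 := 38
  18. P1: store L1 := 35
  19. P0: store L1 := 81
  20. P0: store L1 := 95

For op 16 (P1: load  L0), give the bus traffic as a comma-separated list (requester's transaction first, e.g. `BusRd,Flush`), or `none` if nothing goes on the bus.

bus = none

[1] P0: load  L1 | P0:E(0), P1:I | bus: BusRd
[2] P0: store L1 := 90 | P0:M(90), P1:I | bus: none
[3] P0: store L2 := 56 | P0:M(56), P1:I | bus: BusRdX
[4] P1: store L3 := 6 | P0:I, P1:M(6) | bus: BusRdX
[5] P1: store L2 := 97 | P0:I, P1:M(97) | bus: BusRdX,Flush
[6] P1: store L1 := 98 | P0:I, P1:M(98) | bus: BusRdX,Flush
[7] P0: store L0 := 46 | P0:M(46), P1:I | bus: BusRdX
[8] P0: store L3 := 12 | P0:M(12), P1:I | bus: BusRdX,Flush
[9] P0: store L3 := 6 | P0:M(6), P1:I | bus: none
[10] P0: store L0 := 19 | P0:M(19), P1:I | bus: none
[11] P1: store L1 := 7 | P0:I, P1:M(7) | bus: none
[12] P0: store L0 := 18 | P0:M(18), P1:I | bus: none
[13] P1: store L0 := 27 | P0:I, P1:M(27) | bus: BusRdX,Flush
[14] P1: store L2 := 62 | P0:I, P1:M(62) | bus: none
[15] P1: store L2 := 65 | P0:I, P1:M(65) | bus: none
[16] P1: load  L0 | P0:I, P1:M(27) | bus: none
[17] P0: store L0 := 38 | P0:M(38), P1:I | bus: BusRdX,Flush
[18] P1: store L1 := 35 | P0:I, P1:M(35) | bus: none
[19] P0: store L1 := 81 | P0:M(81), P1:I | bus: BusRdX,Flush
[20] P0: store L1 := 95 | P0:M(95), P1:I | bus: none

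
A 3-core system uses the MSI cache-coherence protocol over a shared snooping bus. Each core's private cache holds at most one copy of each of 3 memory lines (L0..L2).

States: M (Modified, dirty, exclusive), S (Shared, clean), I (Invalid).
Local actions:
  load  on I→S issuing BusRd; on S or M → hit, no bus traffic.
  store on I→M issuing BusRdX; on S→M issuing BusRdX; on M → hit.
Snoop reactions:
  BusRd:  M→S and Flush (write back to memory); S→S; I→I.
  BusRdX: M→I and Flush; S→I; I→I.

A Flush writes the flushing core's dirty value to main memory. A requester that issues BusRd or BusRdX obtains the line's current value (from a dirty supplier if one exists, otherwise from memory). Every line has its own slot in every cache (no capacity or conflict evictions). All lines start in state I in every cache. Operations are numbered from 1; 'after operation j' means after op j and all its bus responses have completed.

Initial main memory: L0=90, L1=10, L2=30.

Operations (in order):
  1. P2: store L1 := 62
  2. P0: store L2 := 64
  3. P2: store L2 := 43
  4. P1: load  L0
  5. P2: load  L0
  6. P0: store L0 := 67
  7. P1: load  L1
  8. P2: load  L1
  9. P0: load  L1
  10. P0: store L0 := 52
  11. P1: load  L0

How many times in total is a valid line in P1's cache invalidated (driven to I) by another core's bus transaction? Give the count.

[1] P2: store L1 := 62 | P0:I, P1:I, P2:M(62) | bus: BusRdX
[2] P0: store L2 := 64 | P0:M(64), P1:I, P2:I | bus: BusRdX
[3] P2: store L2 := 43 | P0:I, P1:I, P2:M(43) | bus: BusRdX,Flush
[4] P1: load  L0 | P0:I, P1:S(90), P2:I | bus: BusRd
[5] P2: load  L0 | P0:I, P1:S(90), P2:S(90) | bus: BusRd
[6] P0: store L0 := 67 | P0:M(67), P1:I, P2:I | bus: BusRdX
[7] P1: load  L1 | P0:I, P1:S(62), P2:S(62) | bus: BusRd,Flush
[8] P2: load  L1 | P0:I, P1:S(62), P2:S(62) | bus: none
[9] P0: load  L1 | P0:S(62), P1:S(62), P2:S(62) | bus: BusRd
[10] P0: store L0 := 52 | P0:M(52), P1:I, P2:I | bus: none
[11] P1: load  L0 | P0:S(52), P1:S(52), P2:I | bus: BusRd,Flush

invalidations = 1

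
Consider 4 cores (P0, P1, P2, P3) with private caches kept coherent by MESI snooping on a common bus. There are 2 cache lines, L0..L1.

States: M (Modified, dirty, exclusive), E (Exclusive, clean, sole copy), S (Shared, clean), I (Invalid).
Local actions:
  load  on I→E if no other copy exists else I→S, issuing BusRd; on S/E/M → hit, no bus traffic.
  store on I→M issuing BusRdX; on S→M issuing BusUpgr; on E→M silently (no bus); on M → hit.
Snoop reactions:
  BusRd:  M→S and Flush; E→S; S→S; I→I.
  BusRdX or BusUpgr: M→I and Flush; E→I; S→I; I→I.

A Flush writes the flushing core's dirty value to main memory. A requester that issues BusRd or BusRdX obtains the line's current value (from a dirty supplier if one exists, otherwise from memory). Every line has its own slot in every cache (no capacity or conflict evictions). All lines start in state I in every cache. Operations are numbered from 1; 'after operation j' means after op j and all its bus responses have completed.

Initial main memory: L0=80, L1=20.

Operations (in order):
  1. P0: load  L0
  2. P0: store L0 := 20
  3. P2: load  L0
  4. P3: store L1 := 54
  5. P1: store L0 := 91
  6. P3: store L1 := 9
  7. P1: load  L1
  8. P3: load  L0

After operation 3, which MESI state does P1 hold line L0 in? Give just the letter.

  op1 P0: load  L0 → E/I/I/I on L0; bus BusRd; mem=80
  op2 P0: store L0 := 20 → M/I/I/I on L0; bus (none); mem=80
  op3 P2: load  L0 → S/I/S/I on L0; bus BusRd Flush; mem=20
  op4 P3: store L1 := 54 → I/I/I/M on L1; bus BusRdX; mem=20
  op5 P1: store L0 := 91 → I/M/I/I on L0; bus BusRdX; mem=20
  op6 P3: store L1 := 9 → I/I/I/M on L1; bus (none); mem=20
  op7 P1: load  L1 → I/S/I/S on L1; bus BusRd Flush; mem=9
  op8 P3: load  L0 → I/S/I/S on L0; bus BusRd Flush; mem=91

state = I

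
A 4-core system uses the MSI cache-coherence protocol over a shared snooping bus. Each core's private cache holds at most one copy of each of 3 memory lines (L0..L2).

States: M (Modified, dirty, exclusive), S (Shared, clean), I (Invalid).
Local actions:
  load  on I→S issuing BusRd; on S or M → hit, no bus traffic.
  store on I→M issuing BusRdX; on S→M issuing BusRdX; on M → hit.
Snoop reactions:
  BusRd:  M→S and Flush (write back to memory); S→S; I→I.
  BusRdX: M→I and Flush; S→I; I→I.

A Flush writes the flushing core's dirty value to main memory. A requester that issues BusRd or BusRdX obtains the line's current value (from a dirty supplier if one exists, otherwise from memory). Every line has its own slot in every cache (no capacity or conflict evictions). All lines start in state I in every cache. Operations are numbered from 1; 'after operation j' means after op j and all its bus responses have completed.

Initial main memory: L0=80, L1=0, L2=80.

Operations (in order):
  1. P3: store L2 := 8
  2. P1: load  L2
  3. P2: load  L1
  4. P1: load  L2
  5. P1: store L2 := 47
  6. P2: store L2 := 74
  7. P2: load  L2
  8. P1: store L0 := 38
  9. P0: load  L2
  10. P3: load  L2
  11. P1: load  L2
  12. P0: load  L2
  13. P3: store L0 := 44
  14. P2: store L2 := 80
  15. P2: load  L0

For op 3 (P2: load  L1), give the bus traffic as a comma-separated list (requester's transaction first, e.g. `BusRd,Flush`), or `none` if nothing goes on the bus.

bus = BusRd

  op1 P3: store L2 := 8 → I/I/I/M on L2; bus BusRdX; mem=80
  op2 P1: load  L2 → I/S/I/S on L2; bus BusRd Flush; mem=8
  op3 P2: load  L1 → I/I/S/I on L1; bus BusRd; mem=0
  op4 P1: load  L2 → I/S/I/S on L2; bus (none); mem=8
  op5 P1: store L2 := 47 → I/M/I/I on L2; bus BusRdX; mem=8
  op6 P2: store L2 := 74 → I/I/M/I on L2; bus BusRdX Flush; mem=47
  op7 P2: load  L2 → I/I/M/I on L2; bus (none); mem=47
  op8 P1: store L0 := 38 → I/M/I/I on L0; bus BusRdX; mem=80
  op9 P0: load  L2 → S/I/S/I on L2; bus BusRd Flush; mem=74
  op10 P3: load  L2 → S/I/S/S on L2; bus BusRd; mem=74
  op11 P1: load  L2 → S/S/S/S on L2; bus BusRd; mem=74
  op12 P0: load  L2 → S/S/S/S on L2; bus (none); mem=74
  op13 P3: store L0 := 44 → I/I/I/M on L0; bus BusRdX Flush; mem=38
  op14 P2: store L2 := 80 → I/I/M/I on L2; bus BusRdX; mem=74
  op15 P2: load  L0 → I/I/S/S on L0; bus BusRd Flush; mem=44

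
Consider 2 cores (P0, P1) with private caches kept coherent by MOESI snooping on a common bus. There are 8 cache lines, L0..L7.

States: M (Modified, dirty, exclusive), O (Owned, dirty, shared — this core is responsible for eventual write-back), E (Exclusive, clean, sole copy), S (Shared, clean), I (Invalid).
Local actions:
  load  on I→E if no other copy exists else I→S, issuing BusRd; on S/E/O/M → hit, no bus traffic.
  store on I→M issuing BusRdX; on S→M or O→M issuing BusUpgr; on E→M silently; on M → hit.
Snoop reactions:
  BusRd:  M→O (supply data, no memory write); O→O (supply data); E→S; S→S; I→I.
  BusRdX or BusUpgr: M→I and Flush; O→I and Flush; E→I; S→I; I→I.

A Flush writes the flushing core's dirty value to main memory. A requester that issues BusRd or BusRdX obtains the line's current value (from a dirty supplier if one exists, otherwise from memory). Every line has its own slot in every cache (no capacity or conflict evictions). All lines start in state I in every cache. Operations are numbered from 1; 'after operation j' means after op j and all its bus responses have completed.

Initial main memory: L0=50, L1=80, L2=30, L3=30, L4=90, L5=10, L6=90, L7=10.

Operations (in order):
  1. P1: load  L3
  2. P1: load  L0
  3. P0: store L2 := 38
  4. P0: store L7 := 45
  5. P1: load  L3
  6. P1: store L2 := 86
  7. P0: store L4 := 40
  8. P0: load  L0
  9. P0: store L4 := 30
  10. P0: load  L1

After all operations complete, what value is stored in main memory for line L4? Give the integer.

  op1 P1: load  L3 → I/E on L3; bus BusRd; mem=30
  op2 P1: load  L0 → I/E on L0; bus BusRd; mem=50
  op3 P0: store L2 := 38 → M/I on L2; bus BusRdX; mem=30
  op4 P0: store L7 := 45 → M/I on L7; bus BusRdX; mem=10
  op5 P1: load  L3 → I/E on L3; bus (none); mem=30
  op6 P1: store L2 := 86 → I/M on L2; bus BusRdX Flush; mem=38
  op7 P0: store L4 := 40 → M/I on L4; bus BusRdX; mem=90
  op8 P0: load  L0 → S/S on L0; bus BusRd; mem=50
  op9 P0: store L4 := 30 → M/I on L4; bus (none); mem=90
  op10 P0: load  L1 → E/I on L1; bus BusRd; mem=80

memory[L4] = 90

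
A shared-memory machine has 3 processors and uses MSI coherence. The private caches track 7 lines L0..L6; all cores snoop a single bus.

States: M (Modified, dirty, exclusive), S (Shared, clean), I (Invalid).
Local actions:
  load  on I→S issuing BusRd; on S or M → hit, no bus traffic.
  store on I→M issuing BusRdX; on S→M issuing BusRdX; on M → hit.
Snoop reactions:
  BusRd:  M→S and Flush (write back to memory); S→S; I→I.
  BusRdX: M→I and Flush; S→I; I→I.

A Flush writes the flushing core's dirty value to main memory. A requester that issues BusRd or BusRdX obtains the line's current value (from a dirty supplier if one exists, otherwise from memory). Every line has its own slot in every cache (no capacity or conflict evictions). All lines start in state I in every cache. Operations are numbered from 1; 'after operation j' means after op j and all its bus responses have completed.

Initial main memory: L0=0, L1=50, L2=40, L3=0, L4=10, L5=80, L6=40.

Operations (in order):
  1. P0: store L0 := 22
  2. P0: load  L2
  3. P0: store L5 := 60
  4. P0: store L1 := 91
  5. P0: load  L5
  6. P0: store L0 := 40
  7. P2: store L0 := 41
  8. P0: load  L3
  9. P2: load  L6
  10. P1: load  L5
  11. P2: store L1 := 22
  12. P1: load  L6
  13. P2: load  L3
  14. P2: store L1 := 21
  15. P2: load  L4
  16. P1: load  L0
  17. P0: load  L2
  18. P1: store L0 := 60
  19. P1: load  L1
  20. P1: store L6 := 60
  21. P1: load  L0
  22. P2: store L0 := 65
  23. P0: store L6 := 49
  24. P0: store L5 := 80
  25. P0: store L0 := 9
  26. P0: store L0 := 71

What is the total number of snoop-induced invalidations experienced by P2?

1. P0: store L0 := 22  bus=[BusRdX]  L0: P0=M P1=I P2=I  mem[L0]=0
2. P0: load  L2  bus=[BusRd]  L2: P0=S P1=I P2=I  mem[L2]=40
3. P0: store L5 := 60  bus=[BusRdX]  L5: P0=M P1=I P2=I  mem[L5]=80
4. P0: store L1 := 91  bus=[BusRdX]  L1: P0=M P1=I P2=I  mem[L1]=50
5. P0: load  L5  bus=[-]  L5: P0=M P1=I P2=I  mem[L5]=80
6. P0: store L0 := 40  bus=[-]  L0: P0=M P1=I P2=I  mem[L0]=0
7. P2: store L0 := 41  bus=[BusRdX,Flush]  L0: P0=I P1=I P2=M  mem[L0]=40
8. P0: load  L3  bus=[BusRd]  L3: P0=S P1=I P2=I  mem[L3]=0
9. P2: load  L6  bus=[BusRd]  L6: P0=I P1=I P2=S  mem[L6]=40
10. P1: load  L5  bus=[BusRd,Flush]  L5: P0=S P1=S P2=I  mem[L5]=60
11. P2: store L1 := 22  bus=[BusRdX,Flush]  L1: P0=I P1=I P2=M  mem[L1]=91
12. P1: load  L6  bus=[BusRd]  L6: P0=I P1=S P2=S  mem[L6]=40
13. P2: load  L3  bus=[BusRd]  L3: P0=S P1=I P2=S  mem[L3]=0
14. P2: store L1 := 21  bus=[-]  L1: P0=I P1=I P2=M  mem[L1]=91
15. P2: load  L4  bus=[BusRd]  L4: P0=I P1=I P2=S  mem[L4]=10
16. P1: load  L0  bus=[BusRd,Flush]  L0: P0=I P1=S P2=S  mem[L0]=41
17. P0: load  L2  bus=[-]  L2: P0=S P1=I P2=I  mem[L2]=40
18. P1: store L0 := 60  bus=[BusRdX]  L0: P0=I P1=M P2=I  mem[L0]=41
19. P1: load  L1  bus=[BusRd,Flush]  L1: P0=I P1=S P2=S  mem[L1]=21
20. P1: store L6 := 60  bus=[BusRdX]  L6: P0=I P1=M P2=I  mem[L6]=40
21. P1: load  L0  bus=[-]  L0: P0=I P1=M P2=I  mem[L0]=41
22. P2: store L0 := 65  bus=[BusRdX,Flush]  L0: P0=I P1=I P2=M  mem[L0]=60
23. P0: store L6 := 49  bus=[BusRdX,Flush]  L6: P0=M P1=I P2=I  mem[L6]=60
24. P0: store L5 := 80  bus=[BusRdX]  L5: P0=M P1=I P2=I  mem[L5]=60
25. P0: store L0 := 9  bus=[BusRdX,Flush]  L0: P0=M P1=I P2=I  mem[L0]=65
26. P0: store L0 := 71  bus=[-]  L0: P0=M P1=I P2=I  mem[L0]=65

invalidations = 3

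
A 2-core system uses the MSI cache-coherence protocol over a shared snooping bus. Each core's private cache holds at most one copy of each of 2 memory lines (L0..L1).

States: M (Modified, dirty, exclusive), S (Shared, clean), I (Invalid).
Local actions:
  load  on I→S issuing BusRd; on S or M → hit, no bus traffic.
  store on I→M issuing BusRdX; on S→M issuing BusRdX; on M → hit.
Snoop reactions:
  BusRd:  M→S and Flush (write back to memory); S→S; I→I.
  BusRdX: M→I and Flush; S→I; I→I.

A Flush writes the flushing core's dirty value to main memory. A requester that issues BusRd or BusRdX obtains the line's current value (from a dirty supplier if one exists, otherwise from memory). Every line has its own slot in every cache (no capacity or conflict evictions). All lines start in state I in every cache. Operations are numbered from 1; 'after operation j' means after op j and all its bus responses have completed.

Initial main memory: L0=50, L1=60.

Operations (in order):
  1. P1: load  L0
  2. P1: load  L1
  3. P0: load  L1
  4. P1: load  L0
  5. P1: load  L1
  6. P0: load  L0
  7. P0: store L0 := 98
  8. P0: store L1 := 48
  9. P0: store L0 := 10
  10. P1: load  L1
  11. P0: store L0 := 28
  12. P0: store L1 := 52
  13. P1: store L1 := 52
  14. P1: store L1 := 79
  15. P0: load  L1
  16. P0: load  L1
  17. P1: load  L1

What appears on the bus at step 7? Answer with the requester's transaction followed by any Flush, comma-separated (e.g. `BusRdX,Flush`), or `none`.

step 1: P1: load  L0  ⟶  IS  (L0)  txn=BusRd  M[L0]=50
step 2: P1: load  L1  ⟶  IS  (L1)  txn=BusRd  M[L1]=60
step 3: P0: load  L1  ⟶  SS  (L1)  txn=BusRd  M[L1]=60
step 4: P1: load  L0  ⟶  IS  (L0)  txn=∅  M[L0]=50
step 5: P1: load  L1  ⟶  SS  (L1)  txn=∅  M[L1]=60
step 6: P0: load  L0  ⟶  SS  (L0)  txn=BusRd  M[L0]=50
step 7: P0: store L0 := 98  ⟶  MI  (L0)  txn=BusRdX  M[L0]=50
step 8: P0: store L1 := 48  ⟶  MI  (L1)  txn=BusRdX  M[L1]=60
step 9: P0: store L0 := 10  ⟶  MI  (L0)  txn=∅  M[L0]=50
step 10: P1: load  L1  ⟶  SS  (L1)  txn=BusRd+Flush  M[L1]=48
step 11: P0: store L0 := 28  ⟶  MI  (L0)  txn=∅  M[L0]=50
step 12: P0: store L1 := 52  ⟶  MI  (L1)  txn=BusRdX  M[L1]=48
step 13: P1: store L1 := 52  ⟶  IM  (L1)  txn=BusRdX+Flush  M[L1]=52
step 14: P1: store L1 := 79  ⟶  IM  (L1)  txn=∅  M[L1]=52
step 15: P0: load  L1  ⟶  SS  (L1)  txn=BusRd+Flush  M[L1]=79
step 16: P0: load  L1  ⟶  SS  (L1)  txn=∅  M[L1]=79
step 17: P1: load  L1  ⟶  SS  (L1)  txn=∅  M[L1]=79

bus = BusRdX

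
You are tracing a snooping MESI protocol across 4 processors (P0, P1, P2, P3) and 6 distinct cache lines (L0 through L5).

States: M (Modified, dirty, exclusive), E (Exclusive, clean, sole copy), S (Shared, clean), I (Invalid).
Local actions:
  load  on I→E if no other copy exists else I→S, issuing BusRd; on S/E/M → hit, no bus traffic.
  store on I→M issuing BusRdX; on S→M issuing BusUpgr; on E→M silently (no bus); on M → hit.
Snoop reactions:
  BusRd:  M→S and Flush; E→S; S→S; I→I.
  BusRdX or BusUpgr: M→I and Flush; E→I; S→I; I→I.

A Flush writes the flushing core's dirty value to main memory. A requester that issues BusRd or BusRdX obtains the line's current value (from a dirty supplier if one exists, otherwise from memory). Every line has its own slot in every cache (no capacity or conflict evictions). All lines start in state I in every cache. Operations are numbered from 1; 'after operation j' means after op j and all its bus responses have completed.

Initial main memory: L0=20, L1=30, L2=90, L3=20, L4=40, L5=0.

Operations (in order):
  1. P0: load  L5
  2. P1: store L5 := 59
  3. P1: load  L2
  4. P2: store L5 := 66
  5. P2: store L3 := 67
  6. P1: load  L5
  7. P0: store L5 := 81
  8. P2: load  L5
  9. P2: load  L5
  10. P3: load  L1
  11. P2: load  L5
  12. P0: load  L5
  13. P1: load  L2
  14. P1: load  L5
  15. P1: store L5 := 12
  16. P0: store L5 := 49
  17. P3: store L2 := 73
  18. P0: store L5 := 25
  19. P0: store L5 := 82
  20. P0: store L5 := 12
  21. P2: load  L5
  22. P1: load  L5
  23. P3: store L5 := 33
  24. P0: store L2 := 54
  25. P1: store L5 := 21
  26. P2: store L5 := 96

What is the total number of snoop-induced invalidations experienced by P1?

1. P0: load  L5  bus=[BusRd]  L5: P0=E P1=I P2=I P3=I  mem[L5]=0
2. P1: store L5 := 59  bus=[BusRdX]  L5: P0=I P1=M P2=I P3=I  mem[L5]=0
3. P1: load  L2  bus=[BusRd]  L2: P0=I P1=E P2=I P3=I  mem[L2]=90
4. P2: store L5 := 66  bus=[BusRdX,Flush]  L5: P0=I P1=I P2=M P3=I  mem[L5]=59
5. P2: store L3 := 67  bus=[BusRdX]  L3: P0=I P1=I P2=M P3=I  mem[L3]=20
6. P1: load  L5  bus=[BusRd,Flush]  L5: P0=I P1=S P2=S P3=I  mem[L5]=66
7. P0: store L5 := 81  bus=[BusRdX]  L5: P0=M P1=I P2=I P3=I  mem[L5]=66
8. P2: load  L5  bus=[BusRd,Flush]  L5: P0=S P1=I P2=S P3=I  mem[L5]=81
9. P2: load  L5  bus=[-]  L5: P0=S P1=I P2=S P3=I  mem[L5]=81
10. P3: load  L1  bus=[BusRd]  L1: P0=I P1=I P2=I P3=E  mem[L1]=30
11. P2: load  L5  bus=[-]  L5: P0=S P1=I P2=S P3=I  mem[L5]=81
12. P0: load  L5  bus=[-]  L5: P0=S P1=I P2=S P3=I  mem[L5]=81
13. P1: load  L2  bus=[-]  L2: P0=I P1=E P2=I P3=I  mem[L2]=90
14. P1: load  L5  bus=[BusRd]  L5: P0=S P1=S P2=S P3=I  mem[L5]=81
15. P1: store L5 := 12  bus=[BusUpgr]  L5: P0=I P1=M P2=I P3=I  mem[L5]=81
16. P0: store L5 := 49  bus=[BusRdX,Flush]  L5: P0=M P1=I P2=I P3=I  mem[L5]=12
17. P3: store L2 := 73  bus=[BusRdX]  L2: P0=I P1=I P2=I P3=M  mem[L2]=90
18. P0: store L5 := 25  bus=[-]  L5: P0=M P1=I P2=I P3=I  mem[L5]=12
19. P0: store L5 := 82  bus=[-]  L5: P0=M P1=I P2=I P3=I  mem[L5]=12
20. P0: store L5 := 12  bus=[-]  L5: P0=M P1=I P2=I P3=I  mem[L5]=12
21. P2: load  L5  bus=[BusRd,Flush]  L5: P0=S P1=I P2=S P3=I  mem[L5]=12
22. P1: load  L5  bus=[BusRd]  L5: P0=S P1=S P2=S P3=I  mem[L5]=12
23. P3: store L5 := 33  bus=[BusRdX]  L5: P0=I P1=I P2=I P3=M  mem[L5]=12
24. P0: store L2 := 54  bus=[BusRdX,Flush]  L2: P0=M P1=I P2=I P3=I  mem[L2]=73
25. P1: store L5 := 21  bus=[BusRdX,Flush]  L5: P0=I P1=M P2=I P3=I  mem[L5]=33
26. P2: store L5 := 96  bus=[BusRdX,Flush]  L5: P0=I P1=I P2=M P3=I  mem[L5]=21

invalidations = 6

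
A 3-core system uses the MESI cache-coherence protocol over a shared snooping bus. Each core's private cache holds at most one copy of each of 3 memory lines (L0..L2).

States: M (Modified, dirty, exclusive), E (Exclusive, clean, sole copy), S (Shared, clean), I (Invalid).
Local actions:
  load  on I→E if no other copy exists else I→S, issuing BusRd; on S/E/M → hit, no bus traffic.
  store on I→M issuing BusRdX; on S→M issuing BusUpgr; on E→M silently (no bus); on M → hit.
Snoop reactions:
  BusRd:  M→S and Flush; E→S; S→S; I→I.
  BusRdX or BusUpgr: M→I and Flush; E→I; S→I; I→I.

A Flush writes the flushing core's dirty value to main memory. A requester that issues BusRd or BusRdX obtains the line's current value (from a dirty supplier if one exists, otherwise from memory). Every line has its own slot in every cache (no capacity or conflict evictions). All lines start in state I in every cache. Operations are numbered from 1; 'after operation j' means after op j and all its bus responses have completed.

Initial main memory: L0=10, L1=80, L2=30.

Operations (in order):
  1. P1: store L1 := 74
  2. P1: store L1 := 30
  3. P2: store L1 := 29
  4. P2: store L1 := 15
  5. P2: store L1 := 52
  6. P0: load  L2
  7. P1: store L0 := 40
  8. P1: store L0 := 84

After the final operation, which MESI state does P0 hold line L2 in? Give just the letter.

state = E

1. P1: store L1 := 74  bus=[BusRdX]  L1: P0=I P1=M P2=I  mem[L1]=80
2. P1: store L1 := 30  bus=[-]  L1: P0=I P1=M P2=I  mem[L1]=80
3. P2: store L1 := 29  bus=[BusRdX,Flush]  L1: P0=I P1=I P2=M  mem[L1]=30
4. P2: store L1 := 15  bus=[-]  L1: P0=I P1=I P2=M  mem[L1]=30
5. P2: store L1 := 52  bus=[-]  L1: P0=I P1=I P2=M  mem[L1]=30
6. P0: load  L2  bus=[BusRd]  L2: P0=E P1=I P2=I  mem[L2]=30
7. P1: store L0 := 40  bus=[BusRdX]  L0: P0=I P1=M P2=I  mem[L0]=10
8. P1: store L0 := 84  bus=[-]  L0: P0=I P1=M P2=I  mem[L0]=10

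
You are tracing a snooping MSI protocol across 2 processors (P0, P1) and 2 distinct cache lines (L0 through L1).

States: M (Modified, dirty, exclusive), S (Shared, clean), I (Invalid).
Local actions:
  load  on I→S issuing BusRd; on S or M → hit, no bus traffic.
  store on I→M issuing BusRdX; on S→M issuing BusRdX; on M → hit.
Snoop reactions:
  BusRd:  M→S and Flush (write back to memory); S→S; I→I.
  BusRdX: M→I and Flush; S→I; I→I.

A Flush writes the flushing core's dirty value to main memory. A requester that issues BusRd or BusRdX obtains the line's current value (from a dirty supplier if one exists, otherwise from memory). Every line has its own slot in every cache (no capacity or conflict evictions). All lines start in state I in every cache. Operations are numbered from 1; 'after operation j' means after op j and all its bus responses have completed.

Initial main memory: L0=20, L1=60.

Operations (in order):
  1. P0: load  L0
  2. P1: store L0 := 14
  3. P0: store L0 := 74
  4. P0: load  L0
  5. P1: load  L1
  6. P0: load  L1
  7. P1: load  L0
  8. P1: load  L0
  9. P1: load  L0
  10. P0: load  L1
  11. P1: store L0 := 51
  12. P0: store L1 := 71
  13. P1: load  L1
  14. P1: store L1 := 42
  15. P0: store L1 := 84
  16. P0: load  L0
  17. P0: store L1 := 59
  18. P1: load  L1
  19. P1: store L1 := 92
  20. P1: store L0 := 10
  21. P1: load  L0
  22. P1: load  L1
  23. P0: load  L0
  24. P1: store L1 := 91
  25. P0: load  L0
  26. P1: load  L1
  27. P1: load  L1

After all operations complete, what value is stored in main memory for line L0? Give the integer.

memory[L0] = 10

[1] P0: load  L0 | P0:S(20), P1:I | bus: BusRd
[2] P1: store L0 := 14 | P0:I, P1:M(14) | bus: BusRdX
[3] P0: store L0 := 74 | P0:M(74), P1:I | bus: BusRdX,Flush
[4] P0: load  L0 | P0:M(74), P1:I | bus: none
[5] P1: load  L1 | P0:I, P1:S(60) | bus: BusRd
[6] P0: load  L1 | P0:S(60), P1:S(60) | bus: BusRd
[7] P1: load  L0 | P0:S(74), P1:S(74) | bus: BusRd,Flush
[8] P1: load  L0 | P0:S(74), P1:S(74) | bus: none
[9] P1: load  L0 | P0:S(74), P1:S(74) | bus: none
[10] P0: load  L1 | P0:S(60), P1:S(60) | bus: none
[11] P1: store L0 := 51 | P0:I, P1:M(51) | bus: BusRdX
[12] P0: store L1 := 71 | P0:M(71), P1:I | bus: BusRdX
[13] P1: load  L1 | P0:S(71), P1:S(71) | bus: BusRd,Flush
[14] P1: store L1 := 42 | P0:I, P1:M(42) | bus: BusRdX
[15] P0: store L1 := 84 | P0:M(84), P1:I | bus: BusRdX,Flush
[16] P0: load  L0 | P0:S(51), P1:S(51) | bus: BusRd,Flush
[17] P0: store L1 := 59 | P0:M(59), P1:I | bus: none
[18] P1: load  L1 | P0:S(59), P1:S(59) | bus: BusRd,Flush
[19] P1: store L1 := 92 | P0:I, P1:M(92) | bus: BusRdX
[20] P1: store L0 := 10 | P0:I, P1:M(10) | bus: BusRdX
[21] P1: load  L0 | P0:I, P1:M(10) | bus: none
[22] P1: load  L1 | P0:I, P1:M(92) | bus: none
[23] P0: load  L0 | P0:S(10), P1:S(10) | bus: BusRd,Flush
[24] P1: store L1 := 91 | P0:I, P1:M(91) | bus: none
[25] P0: load  L0 | P0:S(10), P1:S(10) | bus: none
[26] P1: load  L1 | P0:I, P1:M(91) | bus: none
[27] P1: load  L1 | P0:I, P1:M(91) | bus: none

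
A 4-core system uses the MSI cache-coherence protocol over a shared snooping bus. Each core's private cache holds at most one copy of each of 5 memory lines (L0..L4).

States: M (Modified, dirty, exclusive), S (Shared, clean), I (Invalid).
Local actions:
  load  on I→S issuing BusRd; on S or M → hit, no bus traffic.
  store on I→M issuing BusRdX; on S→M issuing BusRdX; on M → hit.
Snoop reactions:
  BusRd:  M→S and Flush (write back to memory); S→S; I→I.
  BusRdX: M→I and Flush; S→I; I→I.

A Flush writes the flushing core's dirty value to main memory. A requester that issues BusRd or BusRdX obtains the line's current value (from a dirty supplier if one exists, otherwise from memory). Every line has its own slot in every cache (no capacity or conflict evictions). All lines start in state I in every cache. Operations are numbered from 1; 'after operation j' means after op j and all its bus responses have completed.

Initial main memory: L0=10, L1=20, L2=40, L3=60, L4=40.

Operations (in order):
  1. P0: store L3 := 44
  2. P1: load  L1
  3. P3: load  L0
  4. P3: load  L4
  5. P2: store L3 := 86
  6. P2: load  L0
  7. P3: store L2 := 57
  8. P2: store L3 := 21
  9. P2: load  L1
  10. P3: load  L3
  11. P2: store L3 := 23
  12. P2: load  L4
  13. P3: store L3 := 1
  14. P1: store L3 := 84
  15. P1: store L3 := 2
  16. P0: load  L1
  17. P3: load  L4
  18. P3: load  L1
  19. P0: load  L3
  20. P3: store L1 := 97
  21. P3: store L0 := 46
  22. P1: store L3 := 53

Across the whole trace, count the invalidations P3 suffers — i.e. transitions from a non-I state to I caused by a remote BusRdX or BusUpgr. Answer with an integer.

step 1: P0: store L3 := 44  ⟶  MIII  (L3)  txn=BusRdX  M[L3]=60
step 2: P1: load  L1  ⟶  ISII  (L1)  txn=BusRd  M[L1]=20
step 3: P3: load  L0  ⟶  IIIS  (L0)  txn=BusRd  M[L0]=10
step 4: P3: load  L4  ⟶  IIIS  (L4)  txn=BusRd  M[L4]=40
step 5: P2: store L3 := 86  ⟶  IIMI  (L3)  txn=BusRdX+Flush  M[L3]=44
step 6: P2: load  L0  ⟶  IISS  (L0)  txn=BusRd  M[L0]=10
step 7: P3: store L2 := 57  ⟶  IIIM  (L2)  txn=BusRdX  M[L2]=40
step 8: P2: store L3 := 21  ⟶  IIMI  (L3)  txn=∅  M[L3]=44
step 9: P2: load  L1  ⟶  ISSI  (L1)  txn=BusRd  M[L1]=20
step 10: P3: load  L3  ⟶  IISS  (L3)  txn=BusRd+Flush  M[L3]=21
step 11: P2: store L3 := 23  ⟶  IIMI  (L3)  txn=BusRdX  M[L3]=21
step 12: P2: load  L4  ⟶  IISS  (L4)  txn=BusRd  M[L4]=40
step 13: P3: store L3 := 1  ⟶  IIIM  (L3)  txn=BusRdX+Flush  M[L3]=23
step 14: P1: store L3 := 84  ⟶  IMII  (L3)  txn=BusRdX+Flush  M[L3]=1
step 15: P1: store L3 := 2  ⟶  IMII  (L3)  txn=∅  M[L3]=1
step 16: P0: load  L1  ⟶  SSSI  (L1)  txn=BusRd  M[L1]=20
step 17: P3: load  L4  ⟶  IISS  (L4)  txn=∅  M[L4]=40
step 18: P3: load  L1  ⟶  SSSS  (L1)  txn=BusRd  M[L1]=20
step 19: P0: load  L3  ⟶  SSII  (L3)  txn=BusRd+Flush  M[L3]=2
step 20: P3: store L1 := 97  ⟶  IIIM  (L1)  txn=BusRdX  M[L1]=20
step 21: P3: store L0 := 46  ⟶  IIIM  (L0)  txn=BusRdX  M[L0]=10
step 22: P1: store L3 := 53  ⟶  IMII  (L3)  txn=BusRdX  M[L3]=2

invalidations = 2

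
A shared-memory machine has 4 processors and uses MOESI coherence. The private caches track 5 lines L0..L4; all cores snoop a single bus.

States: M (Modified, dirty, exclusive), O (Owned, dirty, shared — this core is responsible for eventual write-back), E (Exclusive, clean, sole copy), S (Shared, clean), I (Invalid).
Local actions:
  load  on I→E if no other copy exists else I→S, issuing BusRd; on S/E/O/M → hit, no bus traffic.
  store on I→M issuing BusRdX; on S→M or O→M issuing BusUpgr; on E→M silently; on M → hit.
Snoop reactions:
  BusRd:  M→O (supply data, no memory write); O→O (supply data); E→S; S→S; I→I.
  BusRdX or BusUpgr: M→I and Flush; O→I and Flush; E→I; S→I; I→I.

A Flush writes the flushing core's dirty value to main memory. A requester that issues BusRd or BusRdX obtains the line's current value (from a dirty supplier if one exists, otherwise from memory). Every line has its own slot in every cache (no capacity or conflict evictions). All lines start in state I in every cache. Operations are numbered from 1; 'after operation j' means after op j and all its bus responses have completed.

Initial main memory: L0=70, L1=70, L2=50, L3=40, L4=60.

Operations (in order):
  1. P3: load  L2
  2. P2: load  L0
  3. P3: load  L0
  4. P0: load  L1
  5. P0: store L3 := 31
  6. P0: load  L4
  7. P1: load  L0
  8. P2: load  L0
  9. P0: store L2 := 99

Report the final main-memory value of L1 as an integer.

memory[L1] = 70

step 1: P3: load  L2  ⟶  IIIE  (L2)  txn=BusRd  M[L2]=50
step 2: P2: load  L0  ⟶  IIEI  (L0)  txn=BusRd  M[L0]=70
step 3: P3: load  L0  ⟶  IISS  (L0)  txn=BusRd  M[L0]=70
step 4: P0: load  L1  ⟶  EIII  (L1)  txn=BusRd  M[L1]=70
step 5: P0: store L3 := 31  ⟶  MIII  (L3)  txn=BusRdX  M[L3]=40
step 6: P0: load  L4  ⟶  EIII  (L4)  txn=BusRd  M[L4]=60
step 7: P1: load  L0  ⟶  ISSS  (L0)  txn=BusRd  M[L0]=70
step 8: P2: load  L0  ⟶  ISSS  (L0)  txn=∅  M[L0]=70
step 9: P0: store L2 := 99  ⟶  MIII  (L2)  txn=BusRdX  M[L2]=50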